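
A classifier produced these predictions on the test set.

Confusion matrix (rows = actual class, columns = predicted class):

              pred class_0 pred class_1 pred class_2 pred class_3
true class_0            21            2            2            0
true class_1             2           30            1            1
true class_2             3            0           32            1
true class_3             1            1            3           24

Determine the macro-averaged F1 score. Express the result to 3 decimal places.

0.860

Per-class F1 score (2·TP/(2·TP+FP+FN)):
  class_0: TP=21, FP=2+3+1=6, FN=2+2+0=4 → 42/52 = 0.8077
  class_1: TP=30, FP=2+0+1=3, FN=2+1+1=4 → 60/67 = 0.8955
  class_2: TP=32, FP=2+1+3=6, FN=3+0+1=4 → 64/74 = 0.8649
  class_3: TP=24, FP=0+1+1=2, FN=1+1+3=5 → 48/55 = 0.8727
Macro-F1 score = mean = (0.8077 + 0.8955 + 0.8649 + 0.8727) / 4 = 0.860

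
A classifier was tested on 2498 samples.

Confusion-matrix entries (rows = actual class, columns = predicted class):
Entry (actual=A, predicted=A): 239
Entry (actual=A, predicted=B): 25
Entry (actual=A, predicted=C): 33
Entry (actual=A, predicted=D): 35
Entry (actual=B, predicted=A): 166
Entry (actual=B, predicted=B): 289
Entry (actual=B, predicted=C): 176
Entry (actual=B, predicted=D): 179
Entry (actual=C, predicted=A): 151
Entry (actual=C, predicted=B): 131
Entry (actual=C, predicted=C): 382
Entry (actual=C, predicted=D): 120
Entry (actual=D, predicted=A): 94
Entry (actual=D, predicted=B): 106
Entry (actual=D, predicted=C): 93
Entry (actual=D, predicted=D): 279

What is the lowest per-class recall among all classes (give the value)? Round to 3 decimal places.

0.357

Per-class recall (TP/(TP+FN)):
  A: TP=239, FN=25+33+35=93 → 239/332 = 0.7199
  B: TP=289, FN=166+176+179=521 → 289/810 = 0.3568
  C: TP=382, FN=151+131+120=402 → 382/784 = 0.4872
  D: TP=279, FN=94+106+93=293 → 279/572 = 0.4878
Lowest is class 'B' with recall = 0.357.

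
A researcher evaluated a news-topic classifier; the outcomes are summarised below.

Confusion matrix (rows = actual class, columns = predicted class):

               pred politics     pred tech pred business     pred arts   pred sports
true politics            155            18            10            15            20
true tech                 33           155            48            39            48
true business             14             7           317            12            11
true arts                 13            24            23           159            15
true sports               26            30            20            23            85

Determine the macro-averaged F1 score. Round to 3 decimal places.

0.635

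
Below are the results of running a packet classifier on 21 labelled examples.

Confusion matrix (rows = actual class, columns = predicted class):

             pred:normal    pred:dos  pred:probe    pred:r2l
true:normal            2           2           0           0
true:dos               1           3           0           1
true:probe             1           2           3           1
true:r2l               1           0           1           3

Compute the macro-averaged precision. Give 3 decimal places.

0.545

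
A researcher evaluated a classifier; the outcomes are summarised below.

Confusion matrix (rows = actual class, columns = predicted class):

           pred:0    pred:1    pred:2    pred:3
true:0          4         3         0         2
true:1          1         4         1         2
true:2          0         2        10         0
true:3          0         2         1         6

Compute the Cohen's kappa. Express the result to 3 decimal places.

Observed agreement pₒ = trace/N = 24/38 = 0.6316
Expected agreement pₑ = Σ (rowᵢ·colᵢ)/N² = (9·5 + 8·11 + 12·12 + 9·10)/38² = 0.2542
κ = (pₒ − pₑ)/(1 − pₑ) = (0.6316 − 0.2542)/(1 − 0.2542) = 0.506

0.506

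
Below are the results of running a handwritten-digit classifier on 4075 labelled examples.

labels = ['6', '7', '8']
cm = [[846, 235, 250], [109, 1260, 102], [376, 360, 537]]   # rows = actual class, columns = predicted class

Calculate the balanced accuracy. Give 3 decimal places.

Balanced accuracy = mean of per-class recall.
  6: recall = 846/1331 = 0.6356
  7: recall = 1260/1471 = 0.8566
  8: recall = 537/1273 = 0.4218
Mean = (0.6356 + 0.8566 + 0.4218) / 3 = 0.638

0.638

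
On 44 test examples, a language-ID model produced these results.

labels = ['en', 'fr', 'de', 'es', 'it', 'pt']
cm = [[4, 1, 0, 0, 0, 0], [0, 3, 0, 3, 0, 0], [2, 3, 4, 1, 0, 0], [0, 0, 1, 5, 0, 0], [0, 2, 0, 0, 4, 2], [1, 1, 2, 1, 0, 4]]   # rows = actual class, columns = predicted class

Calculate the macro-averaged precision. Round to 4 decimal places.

0.6016

Per-class precision (TP/(TP+FP)):
  en: TP=4, FP=0+2+0+0+1=3 → 4/7 = 0.57143
  fr: TP=3, FP=1+3+0+2+1=7 → 3/10 = 0.30000
  de: TP=4, FP=0+0+1+0+2=3 → 4/7 = 0.57143
  es: TP=5, FP=0+3+1+0+1=5 → 5/10 = 0.50000
  it: TP=4, FP=0+0+0+0+0=0 → 4/4 = 1.00000
  pt: TP=4, FP=0+0+0+0+2=2 → 4/6 = 0.66667
Macro-precision = mean = (0.57143 + 0.30000 + 0.57143 + 0.50000 + 1.00000 + 0.66667) / 6 = 0.6016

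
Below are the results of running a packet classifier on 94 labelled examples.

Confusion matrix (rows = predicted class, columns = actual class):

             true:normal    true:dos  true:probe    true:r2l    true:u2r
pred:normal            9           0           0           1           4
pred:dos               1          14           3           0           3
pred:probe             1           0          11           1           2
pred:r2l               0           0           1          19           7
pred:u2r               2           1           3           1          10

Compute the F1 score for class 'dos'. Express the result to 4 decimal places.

F1 score = 2·TP/(2·TP+FP+FN).
dos: TP=14, FP=1+3+0+3=7, FN=0+0+0+1=1 → 28/36 = 0.77778

0.7778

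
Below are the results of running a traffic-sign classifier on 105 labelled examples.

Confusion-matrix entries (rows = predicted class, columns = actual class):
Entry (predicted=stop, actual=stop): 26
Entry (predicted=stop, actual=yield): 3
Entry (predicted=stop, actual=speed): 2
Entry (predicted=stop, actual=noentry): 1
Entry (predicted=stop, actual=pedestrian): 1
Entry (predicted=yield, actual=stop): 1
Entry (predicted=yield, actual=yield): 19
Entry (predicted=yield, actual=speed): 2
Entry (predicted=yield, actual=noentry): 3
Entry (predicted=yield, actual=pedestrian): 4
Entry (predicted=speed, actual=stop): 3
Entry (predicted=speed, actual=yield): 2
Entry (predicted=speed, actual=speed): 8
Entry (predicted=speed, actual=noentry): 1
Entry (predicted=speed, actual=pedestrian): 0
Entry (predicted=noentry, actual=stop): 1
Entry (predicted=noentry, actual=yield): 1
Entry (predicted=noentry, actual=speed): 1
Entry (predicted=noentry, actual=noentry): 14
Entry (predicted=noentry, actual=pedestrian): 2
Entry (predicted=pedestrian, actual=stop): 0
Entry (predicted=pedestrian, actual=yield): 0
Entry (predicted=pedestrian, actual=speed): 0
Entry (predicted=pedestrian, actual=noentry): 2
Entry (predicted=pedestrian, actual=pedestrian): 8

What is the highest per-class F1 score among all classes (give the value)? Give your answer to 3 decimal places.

0.813

Per-class F1 score (2·TP/(2·TP+FP+FN)):
  stop: TP=26, FP=3+2+1+1=7, FN=1+3+1+0=5 → 52/64 = 0.8125
  yield: TP=19, FP=1+2+3+4=10, FN=3+2+1+0=6 → 38/54 = 0.7037
  speed: TP=8, FP=3+2+1+0=6, FN=2+2+1+0=5 → 16/27 = 0.5926
  noentry: TP=14, FP=1+1+1+2=5, FN=1+3+1+2=7 → 28/40 = 0.7000
  pedestrian: TP=8, FP=0+0+0+2=2, FN=1+4+0+2=7 → 16/25 = 0.6400
Highest is class 'stop' with F1 score = 0.813.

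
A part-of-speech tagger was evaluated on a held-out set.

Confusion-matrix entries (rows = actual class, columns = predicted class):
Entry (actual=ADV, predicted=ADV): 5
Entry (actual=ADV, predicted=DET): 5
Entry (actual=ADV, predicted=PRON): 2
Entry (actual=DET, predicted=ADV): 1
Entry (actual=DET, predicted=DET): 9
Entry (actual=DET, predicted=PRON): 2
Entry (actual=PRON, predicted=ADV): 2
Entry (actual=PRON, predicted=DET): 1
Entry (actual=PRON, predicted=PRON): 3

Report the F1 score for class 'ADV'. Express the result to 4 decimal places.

0.5000

Take TP from the diagonal, FP from the rest of the 'ADV' prediction marginal, FN from the rest of the 'ADV' actual marginal.
F1 score = 2·TP/(2·TP+FP+FN).
ADV: TP=5, FP=1+2=3, FN=5+2=7 → 10/20 = 0.50000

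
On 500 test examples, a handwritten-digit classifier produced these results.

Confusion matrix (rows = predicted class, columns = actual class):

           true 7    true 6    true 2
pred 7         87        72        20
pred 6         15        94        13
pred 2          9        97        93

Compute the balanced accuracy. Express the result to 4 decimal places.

0.6264

Balanced accuracy = mean of per-class recall.
  7: recall = 87/111 = 0.78378
  6: recall = 94/263 = 0.35741
  2: recall = 93/126 = 0.73810
Mean = (0.78378 + 0.35741 + 0.73810) / 3 = 0.6264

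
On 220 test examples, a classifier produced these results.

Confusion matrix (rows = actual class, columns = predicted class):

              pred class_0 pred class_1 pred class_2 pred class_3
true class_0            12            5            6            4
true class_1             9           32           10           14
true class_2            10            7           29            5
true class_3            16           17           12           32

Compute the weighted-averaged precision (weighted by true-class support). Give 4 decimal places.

Per-class precision (TP/(TP+FP)):
  class_0: TP=12, FP=9+10+16=35 → 12/47 = 0.25532
  class_1: TP=32, FP=5+7+17=29 → 32/61 = 0.52459
  class_2: TP=29, FP=6+10+12=28 → 29/57 = 0.50877
  class_3: TP=32, FP=4+14+5=23 → 32/55 = 0.58182
Weighted-precision = Σ (supportᵢ/N)·precisionᵢ with N=220: (27/220)·0.25532 + (65/220)·0.52459 + (51/220)·0.50877 + (77/220)·0.58182 = 0.5079

0.5079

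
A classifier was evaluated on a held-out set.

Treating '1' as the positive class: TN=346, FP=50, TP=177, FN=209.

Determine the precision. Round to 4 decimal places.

0.7797

Precision = TP/(TP+FP) = 177/(177+50) = 177/227 = 0.7797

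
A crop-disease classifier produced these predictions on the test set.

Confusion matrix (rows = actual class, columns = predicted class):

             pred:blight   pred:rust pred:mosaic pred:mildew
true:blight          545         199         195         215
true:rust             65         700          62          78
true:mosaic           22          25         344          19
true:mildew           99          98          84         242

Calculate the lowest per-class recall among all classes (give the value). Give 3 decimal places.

Per-class recall (TP/(TP+FN)):
  blight: TP=545, FN=199+195+215=609 → 545/1154 = 0.4723
  rust: TP=700, FN=65+62+78=205 → 700/905 = 0.7735
  mosaic: TP=344, FN=22+25+19=66 → 344/410 = 0.8390
  mildew: TP=242, FN=99+98+84=281 → 242/523 = 0.4627
Lowest is class 'mildew' with recall = 0.463.

0.463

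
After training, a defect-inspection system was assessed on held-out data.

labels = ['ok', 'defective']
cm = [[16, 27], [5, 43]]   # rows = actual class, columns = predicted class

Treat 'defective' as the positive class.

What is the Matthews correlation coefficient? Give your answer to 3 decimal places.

0.317

MCC = (TP·TN − FP·FN) / √((TP+FP)(TP+FN)(TN+FP)(TN+FN))
Numerator = 43·16 − 27·5 = 553
Denominator = √(70·48·43·21) = √3034080 = 1741.8611
MCC = 553 / 1741.8611 = 0.317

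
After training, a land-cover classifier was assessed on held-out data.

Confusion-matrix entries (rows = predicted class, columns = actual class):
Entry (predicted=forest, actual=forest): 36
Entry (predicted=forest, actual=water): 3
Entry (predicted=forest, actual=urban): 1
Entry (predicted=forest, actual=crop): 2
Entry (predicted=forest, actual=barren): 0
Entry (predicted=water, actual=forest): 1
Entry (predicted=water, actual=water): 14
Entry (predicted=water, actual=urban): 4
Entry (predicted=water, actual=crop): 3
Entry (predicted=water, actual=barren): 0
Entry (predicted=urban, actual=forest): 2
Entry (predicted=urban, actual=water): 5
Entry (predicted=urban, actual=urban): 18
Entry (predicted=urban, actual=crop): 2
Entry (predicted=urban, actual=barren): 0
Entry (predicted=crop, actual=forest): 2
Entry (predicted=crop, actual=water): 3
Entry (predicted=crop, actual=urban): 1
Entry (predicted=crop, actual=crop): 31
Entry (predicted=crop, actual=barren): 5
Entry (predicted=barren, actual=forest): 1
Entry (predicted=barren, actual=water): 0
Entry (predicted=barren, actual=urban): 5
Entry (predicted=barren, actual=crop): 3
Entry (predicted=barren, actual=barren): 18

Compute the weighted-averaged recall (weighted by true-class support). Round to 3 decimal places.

0.731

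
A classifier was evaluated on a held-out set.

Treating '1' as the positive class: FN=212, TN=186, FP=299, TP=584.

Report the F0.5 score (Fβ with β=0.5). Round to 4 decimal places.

0.6747

Fβ = (1+β²)·TP / ((1+β²)·TP + β²·FN + FP), with β²=1/4
= 1.25·584 / (1.25·584 + 0.25·212 + 299) = 0.6747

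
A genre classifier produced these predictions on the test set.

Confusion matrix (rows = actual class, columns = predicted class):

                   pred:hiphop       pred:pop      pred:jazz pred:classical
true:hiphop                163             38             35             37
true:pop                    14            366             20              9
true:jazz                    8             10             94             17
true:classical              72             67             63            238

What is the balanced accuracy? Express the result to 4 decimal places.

Balanced accuracy = mean of per-class recall.
  hiphop: recall = 163/273 = 0.59707
  pop: recall = 366/409 = 0.89487
  jazz: recall = 94/129 = 0.72868
  classical: recall = 238/440 = 0.54091
Mean = (0.59707 + 0.89487 + 0.72868 + 0.54091) / 4 = 0.6904

0.6904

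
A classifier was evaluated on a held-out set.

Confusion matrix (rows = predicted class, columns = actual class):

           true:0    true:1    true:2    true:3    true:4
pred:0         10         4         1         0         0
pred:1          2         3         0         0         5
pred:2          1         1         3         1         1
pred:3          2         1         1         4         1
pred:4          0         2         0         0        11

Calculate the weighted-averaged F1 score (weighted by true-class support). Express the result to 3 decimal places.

0.579

Per-class F1 score (2·TP/(2·TP+FP+FN)):
  0: TP=10, FP=4+1+0+0=5, FN=2+1+2+0=5 → 20/30 = 0.6667
  1: TP=3, FP=2+0+0+5=7, FN=4+1+1+2=8 → 6/21 = 0.2857
  2: TP=3, FP=1+1+1+1=4, FN=1+0+1+0=2 → 6/12 = 0.5000
  3: TP=4, FP=2+1+1+1=5, FN=0+0+1+0=1 → 8/14 = 0.5714
  4: TP=11, FP=0+2+0+0=2, FN=0+5+1+1=7 → 22/31 = 0.7097
Weighted-F1 score = Σ (supportᵢ/N)·F1 scoreᵢ with N=54: (15/54)·0.6667 + (11/54)·0.2857 + (5/54)·0.5000 + (5/54)·0.5714 + (18/54)·0.7097 = 0.579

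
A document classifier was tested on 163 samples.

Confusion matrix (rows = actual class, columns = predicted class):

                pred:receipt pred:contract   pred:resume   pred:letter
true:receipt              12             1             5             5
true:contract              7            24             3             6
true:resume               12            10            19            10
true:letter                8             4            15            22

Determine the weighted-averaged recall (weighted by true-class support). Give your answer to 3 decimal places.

0.472

Per-class recall (TP/(TP+FN)):
  receipt: TP=12, FN=1+5+5=11 → 12/23 = 0.5217
  contract: TP=24, FN=7+3+6=16 → 24/40 = 0.6000
  resume: TP=19, FN=12+10+10=32 → 19/51 = 0.3725
  letter: TP=22, FN=8+4+15=27 → 22/49 = 0.4490
Weighted-recall = Σ (supportᵢ/N)·recallᵢ with N=163: (23/163)·0.5217 + (40/163)·0.6000 + (51/163)·0.3725 + (49/163)·0.4490 = 0.472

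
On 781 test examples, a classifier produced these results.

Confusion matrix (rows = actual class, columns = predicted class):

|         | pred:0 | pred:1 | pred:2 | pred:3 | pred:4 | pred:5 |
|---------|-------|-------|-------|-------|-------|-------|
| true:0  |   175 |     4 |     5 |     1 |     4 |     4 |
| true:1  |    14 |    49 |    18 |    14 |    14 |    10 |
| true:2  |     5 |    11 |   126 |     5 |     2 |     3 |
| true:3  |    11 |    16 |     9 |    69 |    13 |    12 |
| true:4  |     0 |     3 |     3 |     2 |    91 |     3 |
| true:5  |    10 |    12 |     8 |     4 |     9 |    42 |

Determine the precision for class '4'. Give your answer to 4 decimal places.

0.6842

precision = TP/(TP+FP).
4: TP=91, FP=4+14+2+13+9=42 → 91/133 = 0.68421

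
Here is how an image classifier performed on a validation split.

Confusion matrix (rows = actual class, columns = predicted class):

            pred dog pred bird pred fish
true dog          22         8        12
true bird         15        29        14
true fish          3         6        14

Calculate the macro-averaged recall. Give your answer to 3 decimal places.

0.544

Per-class recall (TP/(TP+FN)):
  dog: TP=22, FN=8+12=20 → 22/42 = 0.5238
  bird: TP=29, FN=15+14=29 → 29/58 = 0.5000
  fish: TP=14, FN=3+6=9 → 14/23 = 0.6087
Macro-recall = mean = (0.5238 + 0.5000 + 0.6087) / 3 = 0.544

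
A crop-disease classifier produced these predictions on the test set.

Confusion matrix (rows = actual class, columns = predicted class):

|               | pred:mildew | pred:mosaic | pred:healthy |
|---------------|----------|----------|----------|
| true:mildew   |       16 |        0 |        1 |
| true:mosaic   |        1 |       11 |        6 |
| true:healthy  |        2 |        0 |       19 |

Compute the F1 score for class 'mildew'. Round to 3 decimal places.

One-vs-rest for 'mildew': TP = diagonal; FP = other classes predicted 'mildew'; FN = 'mildew' predicted as other.
F1 score = 2·TP/(2·TP+FP+FN).
mildew: TP=16, FP=1+2=3, FN=0+1=1 → 32/36 = 0.8889

0.889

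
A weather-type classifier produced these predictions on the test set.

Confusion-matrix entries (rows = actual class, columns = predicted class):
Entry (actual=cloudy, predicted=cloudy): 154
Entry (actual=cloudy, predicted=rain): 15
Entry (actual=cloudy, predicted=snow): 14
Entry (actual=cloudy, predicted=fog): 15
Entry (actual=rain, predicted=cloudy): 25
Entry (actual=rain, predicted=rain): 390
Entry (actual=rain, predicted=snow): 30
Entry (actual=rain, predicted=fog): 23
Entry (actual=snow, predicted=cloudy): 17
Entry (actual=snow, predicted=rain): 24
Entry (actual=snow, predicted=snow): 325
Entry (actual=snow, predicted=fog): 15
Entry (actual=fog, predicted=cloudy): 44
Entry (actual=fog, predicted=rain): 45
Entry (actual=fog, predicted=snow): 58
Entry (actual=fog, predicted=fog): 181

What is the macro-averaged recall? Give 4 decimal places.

Per-class recall (TP/(TP+FN)):
  cloudy: TP=154, FN=15+14+15=44 → 154/198 = 0.77778
  rain: TP=390, FN=25+30+23=78 → 390/468 = 0.83333
  snow: TP=325, FN=17+24+15=56 → 325/381 = 0.85302
  fog: TP=181, FN=44+45+58=147 → 181/328 = 0.55183
Macro-recall = mean = (0.77778 + 0.83333 + 0.85302 + 0.55183) / 4 = 0.7540

0.7540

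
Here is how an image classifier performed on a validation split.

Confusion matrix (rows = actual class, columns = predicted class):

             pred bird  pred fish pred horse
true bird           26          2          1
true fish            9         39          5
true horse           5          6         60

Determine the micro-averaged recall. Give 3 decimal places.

Micro-averaging pools counts across classes: ΣTP=125, ΣFP=28, ΣFN=28.
Micro-recall = TP/(TP+FN) on pooled counts = 0.817 (equals overall accuracy in single-label multiclass).

0.817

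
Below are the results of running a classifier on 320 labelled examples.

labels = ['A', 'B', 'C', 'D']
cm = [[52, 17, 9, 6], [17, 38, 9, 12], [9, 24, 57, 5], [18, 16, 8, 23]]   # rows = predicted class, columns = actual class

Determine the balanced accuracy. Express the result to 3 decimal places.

0.532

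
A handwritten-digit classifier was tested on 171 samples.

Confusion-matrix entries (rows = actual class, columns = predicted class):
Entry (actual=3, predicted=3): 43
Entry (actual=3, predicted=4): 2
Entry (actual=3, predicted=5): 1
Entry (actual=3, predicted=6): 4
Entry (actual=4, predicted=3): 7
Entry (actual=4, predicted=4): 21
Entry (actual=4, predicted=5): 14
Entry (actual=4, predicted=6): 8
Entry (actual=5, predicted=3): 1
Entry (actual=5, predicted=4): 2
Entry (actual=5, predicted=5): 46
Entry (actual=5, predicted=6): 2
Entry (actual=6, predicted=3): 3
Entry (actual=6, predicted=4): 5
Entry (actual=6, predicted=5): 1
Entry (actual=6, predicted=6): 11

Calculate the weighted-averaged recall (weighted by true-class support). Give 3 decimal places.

Per-class recall (TP/(TP+FN)):
  3: TP=43, FN=2+1+4=7 → 43/50 = 0.8600
  4: TP=21, FN=7+14+8=29 → 21/50 = 0.4200
  5: TP=46, FN=1+2+2=5 → 46/51 = 0.9020
  6: TP=11, FN=3+5+1=9 → 11/20 = 0.5500
Weighted-recall = Σ (supportᵢ/N)·recallᵢ with N=171: (50/171)·0.8600 + (50/171)·0.4200 + (51/171)·0.9020 + (20/171)·0.5500 = 0.708

0.708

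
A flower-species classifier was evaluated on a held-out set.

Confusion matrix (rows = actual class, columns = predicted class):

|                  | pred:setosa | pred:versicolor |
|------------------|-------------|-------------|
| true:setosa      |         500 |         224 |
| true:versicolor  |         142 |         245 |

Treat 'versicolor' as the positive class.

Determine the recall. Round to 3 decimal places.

0.633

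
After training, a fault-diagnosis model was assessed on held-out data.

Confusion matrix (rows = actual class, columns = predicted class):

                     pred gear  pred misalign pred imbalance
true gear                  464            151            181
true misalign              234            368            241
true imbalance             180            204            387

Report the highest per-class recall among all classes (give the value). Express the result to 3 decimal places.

0.583

Per-class recall (TP/(TP+FN)):
  gear: TP=464, FN=151+181=332 → 464/796 = 0.5829
  misalign: TP=368, FN=234+241=475 → 368/843 = 0.4365
  imbalance: TP=387, FN=180+204=384 → 387/771 = 0.5019
Highest is class 'gear' with recall = 0.583.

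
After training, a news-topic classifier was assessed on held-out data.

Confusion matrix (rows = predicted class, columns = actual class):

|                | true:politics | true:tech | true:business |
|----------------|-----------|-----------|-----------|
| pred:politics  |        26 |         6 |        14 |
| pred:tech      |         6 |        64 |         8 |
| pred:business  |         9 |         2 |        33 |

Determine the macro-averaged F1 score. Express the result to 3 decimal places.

0.706

Per-class F1 score (2·TP/(2·TP+FP+FN)):
  politics: TP=26, FP=6+14=20, FN=6+9=15 → 52/87 = 0.5977
  tech: TP=64, FP=6+8=14, FN=6+2=8 → 128/150 = 0.8533
  business: TP=33, FP=9+2=11, FN=14+8=22 → 66/99 = 0.6667
Macro-F1 score = mean = (0.5977 + 0.8533 + 0.6667) / 3 = 0.706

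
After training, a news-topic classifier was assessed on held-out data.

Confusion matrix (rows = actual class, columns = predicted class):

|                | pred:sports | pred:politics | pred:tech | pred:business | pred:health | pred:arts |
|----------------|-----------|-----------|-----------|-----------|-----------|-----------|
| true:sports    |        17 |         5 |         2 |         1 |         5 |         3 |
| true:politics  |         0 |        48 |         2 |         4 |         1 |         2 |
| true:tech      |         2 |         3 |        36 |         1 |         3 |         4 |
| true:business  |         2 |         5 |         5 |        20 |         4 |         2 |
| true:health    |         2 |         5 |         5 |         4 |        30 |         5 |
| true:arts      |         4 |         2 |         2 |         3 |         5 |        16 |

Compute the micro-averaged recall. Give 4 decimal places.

Micro-averaging pools counts across classes: ΣTP=167, ΣFP=93, ΣFN=93.
Micro-recall = TP/(TP+FN) on pooled counts = 0.6423 (equals overall accuracy in single-label multiclass).

0.6423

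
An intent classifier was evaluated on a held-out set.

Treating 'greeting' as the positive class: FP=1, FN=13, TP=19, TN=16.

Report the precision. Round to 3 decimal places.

0.950

Precision = TP/(TP+FP) = 19/(19+1) = 19/20 = 0.950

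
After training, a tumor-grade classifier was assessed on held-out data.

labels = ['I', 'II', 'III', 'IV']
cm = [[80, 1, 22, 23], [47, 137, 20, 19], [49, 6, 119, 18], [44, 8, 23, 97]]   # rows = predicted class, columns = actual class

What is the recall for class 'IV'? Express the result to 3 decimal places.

One-vs-rest for 'IV': TP = diagonal; FP = other classes predicted 'IV'; FN = 'IV' predicted as other.
recall = TP/(TP+FN).
IV: TP=97, FN=23+19+18=60 → 97/157 = 0.6178

0.618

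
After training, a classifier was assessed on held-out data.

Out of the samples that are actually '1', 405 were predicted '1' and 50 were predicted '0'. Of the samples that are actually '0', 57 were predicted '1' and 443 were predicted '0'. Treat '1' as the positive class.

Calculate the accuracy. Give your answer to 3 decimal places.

Accuracy = (TP+TN)/N = (405+443)/955 = 0.888

0.888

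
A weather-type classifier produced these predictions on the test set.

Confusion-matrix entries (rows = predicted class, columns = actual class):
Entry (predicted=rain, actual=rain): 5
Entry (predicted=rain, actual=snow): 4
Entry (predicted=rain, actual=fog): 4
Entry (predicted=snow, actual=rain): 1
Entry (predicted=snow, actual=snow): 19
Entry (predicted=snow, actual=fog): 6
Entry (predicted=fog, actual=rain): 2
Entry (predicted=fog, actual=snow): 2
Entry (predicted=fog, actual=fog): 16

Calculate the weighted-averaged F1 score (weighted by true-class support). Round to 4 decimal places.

0.6868

Per-class F1 score (2·TP/(2·TP+FP+FN)):
  rain: TP=5, FP=4+4=8, FN=1+2=3 → 10/21 = 0.47619
  snow: TP=19, FP=1+6=7, FN=4+2=6 → 38/51 = 0.74510
  fog: TP=16, FP=2+2=4, FN=4+6=10 → 32/46 = 0.69565
Weighted-F1 score = Σ (supportᵢ/N)·F1 scoreᵢ with N=59: (8/59)·0.47619 + (25/59)·0.74510 + (26/59)·0.69565 = 0.6868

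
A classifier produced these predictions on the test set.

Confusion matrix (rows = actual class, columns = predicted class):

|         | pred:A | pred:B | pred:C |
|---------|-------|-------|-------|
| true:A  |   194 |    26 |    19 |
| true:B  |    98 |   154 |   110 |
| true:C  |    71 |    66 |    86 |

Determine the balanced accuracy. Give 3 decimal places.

Balanced accuracy = mean of per-class recall.
  A: recall = 194/239 = 0.8117
  B: recall = 154/362 = 0.4254
  C: recall = 86/223 = 0.3857
Mean = (0.8117 + 0.4254 + 0.3857) / 3 = 0.541

0.541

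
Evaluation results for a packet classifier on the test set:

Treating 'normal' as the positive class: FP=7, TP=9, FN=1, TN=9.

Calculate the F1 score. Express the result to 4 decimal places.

0.6923

Precision = TP/(TP+FP) = 9/16 = 0.5625
Recall = TP/(TP+FN) = 9/10 = 0.9000
F1 = 2·TP/(2·TP+FP+FN) = 18/26 = 0.6923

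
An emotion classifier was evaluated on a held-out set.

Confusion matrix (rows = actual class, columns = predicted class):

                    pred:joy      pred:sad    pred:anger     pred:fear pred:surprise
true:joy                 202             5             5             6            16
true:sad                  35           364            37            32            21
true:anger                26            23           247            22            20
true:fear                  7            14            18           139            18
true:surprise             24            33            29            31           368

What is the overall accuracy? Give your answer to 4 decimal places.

0.7577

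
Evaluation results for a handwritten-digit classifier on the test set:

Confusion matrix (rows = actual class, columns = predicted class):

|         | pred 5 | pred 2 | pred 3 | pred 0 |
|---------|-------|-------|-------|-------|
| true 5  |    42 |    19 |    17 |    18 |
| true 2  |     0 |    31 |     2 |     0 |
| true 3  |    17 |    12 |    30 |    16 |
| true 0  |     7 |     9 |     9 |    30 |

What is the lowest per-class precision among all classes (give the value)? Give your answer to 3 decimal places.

Per-class precision (TP/(TP+FP)):
  5: TP=42, FP=0+17+7=24 → 42/66 = 0.6364
  2: TP=31, FP=19+12+9=40 → 31/71 = 0.4366
  3: TP=30, FP=17+2+9=28 → 30/58 = 0.5172
  0: TP=30, FP=18+0+16=34 → 30/64 = 0.4688
Lowest is class '2' with precision = 0.437.

0.437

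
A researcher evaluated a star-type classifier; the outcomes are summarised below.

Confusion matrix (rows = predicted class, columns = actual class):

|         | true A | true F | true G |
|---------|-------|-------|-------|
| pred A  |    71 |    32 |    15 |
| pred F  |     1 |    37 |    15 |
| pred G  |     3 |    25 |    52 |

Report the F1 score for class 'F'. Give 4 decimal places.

Take TP from the diagonal, FP from the rest of the 'F' prediction marginal, FN from the rest of the 'F' actual marginal.
F1 score = 2·TP/(2·TP+FP+FN).
F: TP=37, FP=1+15=16, FN=32+25=57 → 74/147 = 0.50340

0.5034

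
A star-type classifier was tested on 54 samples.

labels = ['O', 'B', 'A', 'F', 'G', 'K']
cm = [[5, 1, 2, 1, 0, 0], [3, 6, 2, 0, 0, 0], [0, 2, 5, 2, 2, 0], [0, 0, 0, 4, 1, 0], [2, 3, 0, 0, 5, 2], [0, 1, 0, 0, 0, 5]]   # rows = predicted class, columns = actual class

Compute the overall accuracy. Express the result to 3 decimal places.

Accuracy = trace / total = (5+6+5+4+5+5=30) / 54 = 30/54 = 0.556

0.556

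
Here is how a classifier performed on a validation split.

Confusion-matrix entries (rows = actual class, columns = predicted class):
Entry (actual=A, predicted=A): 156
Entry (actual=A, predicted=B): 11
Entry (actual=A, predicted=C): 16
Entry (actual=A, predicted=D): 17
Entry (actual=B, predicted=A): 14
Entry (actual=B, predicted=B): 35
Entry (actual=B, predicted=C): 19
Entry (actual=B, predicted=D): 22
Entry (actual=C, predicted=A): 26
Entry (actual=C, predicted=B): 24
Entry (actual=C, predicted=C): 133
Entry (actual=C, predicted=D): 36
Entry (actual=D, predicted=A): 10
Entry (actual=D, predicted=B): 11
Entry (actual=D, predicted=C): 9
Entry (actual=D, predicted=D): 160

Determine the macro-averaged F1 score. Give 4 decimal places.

0.6506

Per-class F1 score (2·TP/(2·TP+FP+FN)):
  A: TP=156, FP=14+26+10=50, FN=11+16+17=44 → 312/406 = 0.76847
  B: TP=35, FP=11+24+11=46, FN=14+19+22=55 → 70/171 = 0.40936
  C: TP=133, FP=16+19+9=44, FN=26+24+36=86 → 266/396 = 0.67172
  D: TP=160, FP=17+22+36=75, FN=10+11+9=30 → 320/425 = 0.75294
Macro-F1 score = mean = (0.76847 + 0.40936 + 0.67172 + 0.75294) / 4 = 0.6506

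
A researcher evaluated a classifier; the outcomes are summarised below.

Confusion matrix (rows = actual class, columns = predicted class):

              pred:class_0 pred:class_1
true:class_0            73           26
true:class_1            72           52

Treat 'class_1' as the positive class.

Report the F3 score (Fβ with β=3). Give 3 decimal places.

0.436

Fβ = (1+β²)·TP / ((1+β²)·TP + β²·FN + FP), with β²=9
= 10·52 / (10·52 + 9·72 + 26) = 0.436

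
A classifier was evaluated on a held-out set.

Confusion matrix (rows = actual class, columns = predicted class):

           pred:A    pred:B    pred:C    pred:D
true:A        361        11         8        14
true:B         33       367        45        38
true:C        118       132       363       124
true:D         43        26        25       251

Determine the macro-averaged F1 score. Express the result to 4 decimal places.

0.6869

Per-class F1 score (2·TP/(2·TP+FP+FN)):
  A: TP=361, FP=33+118+43=194, FN=11+8+14=33 → 722/949 = 0.76080
  B: TP=367, FP=11+132+26=169, FN=33+45+38=116 → 734/1019 = 0.72031
  C: TP=363, FP=8+45+25=78, FN=118+132+124=374 → 726/1178 = 0.61630
  D: TP=251, FP=14+38+124=176, FN=43+26+25=94 → 502/772 = 0.65026
Macro-F1 score = mean = (0.76080 + 0.72031 + 0.61630 + 0.65026) / 4 = 0.6869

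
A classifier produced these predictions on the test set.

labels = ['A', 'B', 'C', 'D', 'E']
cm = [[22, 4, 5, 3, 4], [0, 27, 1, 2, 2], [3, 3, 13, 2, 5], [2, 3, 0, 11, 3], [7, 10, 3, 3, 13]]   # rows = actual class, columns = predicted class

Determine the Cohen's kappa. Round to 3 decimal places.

0.457

Observed agreement pₒ = trace/N = 86/151 = 0.5695
Expected agreement pₑ = Σ (rowᵢ·colᵢ)/N² = (38·34 + 32·47 + 26·22 + 19·21 + 36·27)/151² = 0.2078
κ = (pₒ − pₑ)/(1 − pₑ) = (0.5695 − 0.2078)/(1 − 0.2078) = 0.457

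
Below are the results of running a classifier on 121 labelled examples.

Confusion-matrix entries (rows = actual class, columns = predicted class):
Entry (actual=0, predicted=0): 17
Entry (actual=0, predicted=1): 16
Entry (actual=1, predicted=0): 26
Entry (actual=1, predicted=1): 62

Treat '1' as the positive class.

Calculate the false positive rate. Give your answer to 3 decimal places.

FPR = FP/(FP+TN) = 16/(16+17) = 0.485

0.485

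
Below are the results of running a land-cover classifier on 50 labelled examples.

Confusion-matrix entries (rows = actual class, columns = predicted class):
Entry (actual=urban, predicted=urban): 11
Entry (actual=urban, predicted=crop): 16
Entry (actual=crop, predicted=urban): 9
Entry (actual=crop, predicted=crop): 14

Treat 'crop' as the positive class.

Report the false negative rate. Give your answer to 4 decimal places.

0.3913

FNR = FN/(FN+TP) = 9/(9+14) = 0.3913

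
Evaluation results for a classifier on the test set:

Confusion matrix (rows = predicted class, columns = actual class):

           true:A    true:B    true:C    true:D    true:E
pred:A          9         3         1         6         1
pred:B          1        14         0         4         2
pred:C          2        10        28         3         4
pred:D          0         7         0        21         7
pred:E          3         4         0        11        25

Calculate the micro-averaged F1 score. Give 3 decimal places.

0.584

Micro-averaging pools counts across classes: ΣTP=97, ΣFP=69, ΣFN=69.
Micro-F1 score = 2·TP/(2·TP+FP+FN) on pooled counts = 0.584 (equals overall accuracy in single-label multiclass).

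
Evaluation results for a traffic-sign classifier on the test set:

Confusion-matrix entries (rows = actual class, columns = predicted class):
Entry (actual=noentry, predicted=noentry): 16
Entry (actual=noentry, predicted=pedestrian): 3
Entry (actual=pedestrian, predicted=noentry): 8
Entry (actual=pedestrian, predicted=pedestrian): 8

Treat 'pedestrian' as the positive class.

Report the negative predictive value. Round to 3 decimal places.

NPV = TN/(TN+FN) = 16/(16+8) = 0.667

0.667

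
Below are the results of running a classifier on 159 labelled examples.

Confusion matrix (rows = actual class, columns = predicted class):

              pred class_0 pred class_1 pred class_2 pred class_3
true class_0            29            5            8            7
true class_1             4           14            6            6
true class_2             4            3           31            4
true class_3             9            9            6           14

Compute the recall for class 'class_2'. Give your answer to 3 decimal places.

recall = TP/(TP+FN).
class_2: TP=31, FN=4+3+4=11 → 31/42 = 0.7381

0.738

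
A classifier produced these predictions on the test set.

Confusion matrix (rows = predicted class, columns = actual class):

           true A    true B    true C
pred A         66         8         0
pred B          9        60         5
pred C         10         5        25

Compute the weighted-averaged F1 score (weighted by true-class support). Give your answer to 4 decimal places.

Per-class F1 score (2·TP/(2·TP+FP+FN)):
  A: TP=66, FP=8+0=8, FN=9+10=19 → 132/159 = 0.83019
  B: TP=60, FP=9+5=14, FN=8+5=13 → 120/147 = 0.81633
  C: TP=25, FP=10+5=15, FN=0+5=5 → 50/70 = 0.71429
Weighted-F1 score = Σ (supportᵢ/N)·F1 scoreᵢ with N=188: (85/188)·0.83019 + (73/188)·0.81633 + (30/188)·0.71429 = 0.8063

0.8063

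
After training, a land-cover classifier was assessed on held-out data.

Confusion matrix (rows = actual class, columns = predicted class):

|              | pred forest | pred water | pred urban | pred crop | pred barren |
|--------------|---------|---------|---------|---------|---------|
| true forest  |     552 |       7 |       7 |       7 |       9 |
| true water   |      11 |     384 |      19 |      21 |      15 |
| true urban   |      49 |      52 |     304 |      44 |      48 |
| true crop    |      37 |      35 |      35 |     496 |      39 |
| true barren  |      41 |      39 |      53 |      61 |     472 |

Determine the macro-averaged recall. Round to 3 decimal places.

0.779

Per-class recall (TP/(TP+FN)):
  forest: TP=552, FN=7+7+7+9=30 → 552/582 = 0.9485
  water: TP=384, FN=11+19+21+15=66 → 384/450 = 0.8533
  urban: TP=304, FN=49+52+44+48=193 → 304/497 = 0.6117
  crop: TP=496, FN=37+35+35+39=146 → 496/642 = 0.7726
  barren: TP=472, FN=41+39+53+61=194 → 472/666 = 0.7087
Macro-recall = mean = (0.9485 + 0.8533 + 0.6117 + 0.7726 + 0.7087) / 5 = 0.779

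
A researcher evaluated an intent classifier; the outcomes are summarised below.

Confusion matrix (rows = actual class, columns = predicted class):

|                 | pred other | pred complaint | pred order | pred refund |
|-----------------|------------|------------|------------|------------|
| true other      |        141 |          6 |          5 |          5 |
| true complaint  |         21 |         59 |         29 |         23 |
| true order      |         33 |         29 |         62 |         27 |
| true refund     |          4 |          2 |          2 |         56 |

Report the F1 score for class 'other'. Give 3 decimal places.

0.792

Treat 'other' as positive and all other classes as negative.
F1 score = 2·TP/(2·TP+FP+FN).
other: TP=141, FP=21+33+4=58, FN=6+5+5=16 → 282/356 = 0.7921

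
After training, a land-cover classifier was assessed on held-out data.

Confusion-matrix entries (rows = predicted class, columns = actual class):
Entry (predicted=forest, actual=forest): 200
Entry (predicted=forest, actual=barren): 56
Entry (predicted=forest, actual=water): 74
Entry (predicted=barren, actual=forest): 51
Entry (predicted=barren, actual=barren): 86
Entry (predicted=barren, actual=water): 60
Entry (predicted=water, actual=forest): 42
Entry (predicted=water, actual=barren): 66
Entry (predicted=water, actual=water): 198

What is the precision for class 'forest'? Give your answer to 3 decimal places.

0.606

Treat 'forest' as positive and all other classes as negative.
precision = TP/(TP+FP).
forest: TP=200, FP=56+74=130 → 200/330 = 0.6061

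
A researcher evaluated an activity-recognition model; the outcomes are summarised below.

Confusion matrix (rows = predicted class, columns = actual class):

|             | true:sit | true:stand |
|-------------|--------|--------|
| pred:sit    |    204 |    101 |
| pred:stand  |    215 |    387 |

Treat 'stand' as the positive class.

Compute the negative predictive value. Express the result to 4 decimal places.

0.6689

NPV = TN/(TN+FN) = 204/(204+101) = 0.6689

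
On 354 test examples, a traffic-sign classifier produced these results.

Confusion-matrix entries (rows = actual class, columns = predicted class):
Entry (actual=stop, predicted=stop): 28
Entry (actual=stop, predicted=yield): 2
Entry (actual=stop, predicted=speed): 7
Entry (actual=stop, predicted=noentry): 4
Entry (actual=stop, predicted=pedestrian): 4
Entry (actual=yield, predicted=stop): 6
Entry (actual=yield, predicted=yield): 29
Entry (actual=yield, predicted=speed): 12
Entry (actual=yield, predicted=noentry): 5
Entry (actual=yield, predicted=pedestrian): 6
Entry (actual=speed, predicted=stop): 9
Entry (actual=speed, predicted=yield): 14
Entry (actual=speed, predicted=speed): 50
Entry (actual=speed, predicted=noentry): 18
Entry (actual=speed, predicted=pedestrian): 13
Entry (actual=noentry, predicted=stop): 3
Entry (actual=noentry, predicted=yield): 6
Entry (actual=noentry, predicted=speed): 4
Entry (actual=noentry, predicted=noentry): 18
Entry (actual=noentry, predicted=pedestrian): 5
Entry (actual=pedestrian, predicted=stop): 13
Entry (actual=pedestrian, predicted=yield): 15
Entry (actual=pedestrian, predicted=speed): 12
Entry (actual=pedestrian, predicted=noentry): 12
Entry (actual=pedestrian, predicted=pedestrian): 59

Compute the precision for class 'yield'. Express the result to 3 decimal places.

0.439

precision = TP/(TP+FP).
yield: TP=29, FP=2+14+6+15=37 → 29/66 = 0.4394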